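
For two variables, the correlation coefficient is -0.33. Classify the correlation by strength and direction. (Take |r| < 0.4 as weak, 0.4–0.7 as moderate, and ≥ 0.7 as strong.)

r = -0.33 < 0 so the relationship is negative.
|r| = 0.33, which falls in the weak range.

weak negative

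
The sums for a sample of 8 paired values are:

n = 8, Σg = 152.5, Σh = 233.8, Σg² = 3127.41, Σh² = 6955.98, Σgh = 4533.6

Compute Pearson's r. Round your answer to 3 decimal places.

r = (nΣgh − ΣgΣh) / √[(nΣg² − (Σg)²)(nΣh² − (Σh)²)]
Numerator: 8×4533.6 − 152.5×233.8 = 614.3
Denominator: √[(25019.28 − 23256.25)(55647.84 − 54662.44)] = √[1763.03 × 985.4] = 1318.0629
r = 614.3 / 1318.0629 ≈ 0.466

0.466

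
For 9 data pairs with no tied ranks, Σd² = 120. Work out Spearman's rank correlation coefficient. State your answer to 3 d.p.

0.000

ρ = 1 − 6Σd² / [n(n²−1)] = 1 − 6×120 / (9×80)
  = 1 − 720/720 = 1 − 1.0000 ≈ 0.000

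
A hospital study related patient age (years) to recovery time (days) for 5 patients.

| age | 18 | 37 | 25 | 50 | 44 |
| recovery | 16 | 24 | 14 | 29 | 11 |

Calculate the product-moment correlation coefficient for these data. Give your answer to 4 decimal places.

0.4785

n = 5, Σx = 174, Σy = 94, Σx² = 6754, Σy² = 1990, Σxy = 3460
nΣxy − ΣxΣy = 17300 − 16356 = 944
nΣx² − (Σx)² = 33770 − 30276 = 3494; nΣy² − (Σy)² = 9950 − 8836 = 1114
r = 944 / √(3494 × 1114) = 944 / 1972.8953 ≈ 0.4785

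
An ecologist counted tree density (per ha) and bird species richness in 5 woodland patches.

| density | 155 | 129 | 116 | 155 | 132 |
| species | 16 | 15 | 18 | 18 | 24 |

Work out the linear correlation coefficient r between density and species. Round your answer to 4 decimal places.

n = 5, Σx = 687, Σy = 91, Σx² = 95571, Σy² = 1705, Σxy = 12461
nΣxy − ΣxΣy = 62305 − 62517 = -212
nΣx² − (Σx)² = 477855 − 471969 = 5886; nΣy² − (Σy)² = 8525 − 8281 = 244
r = -212 / √(5886 × 244) = -212 / 1198.4089 ≈ -0.1769

-0.1769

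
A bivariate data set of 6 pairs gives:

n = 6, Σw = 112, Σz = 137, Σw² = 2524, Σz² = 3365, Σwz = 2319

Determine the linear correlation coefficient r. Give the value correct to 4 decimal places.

-0.7440

r = (nΣwz − ΣwΣz) / √[(nΣw² − (Σw)²)(nΣz² − (Σz)²)]
Numerator: 6×2319 − 112×137 = -1430
Denominator: √[(15144 − 12544)(20190 − 18769)] = √[2600 × 1421] = 1922.1342
r = -1430 / 1922.1342 ≈ -0.7440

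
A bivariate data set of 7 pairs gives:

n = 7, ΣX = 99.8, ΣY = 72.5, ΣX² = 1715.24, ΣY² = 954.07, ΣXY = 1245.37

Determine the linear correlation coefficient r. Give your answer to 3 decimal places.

r = (nΣXY − ΣXΣY) / √[(nΣX² − (ΣX)²)(nΣY² − (ΣY)²)]
Numerator: 7×1245.37 − 99.8×72.5 = 1482.09
Denominator: √[(12006.68 − 9960.04)(6678.49 − 5256.25)] = √[2046.64 × 1422.24] = 1706.1106
r = 1482.09 / 1706.1106 ≈ 0.869

0.869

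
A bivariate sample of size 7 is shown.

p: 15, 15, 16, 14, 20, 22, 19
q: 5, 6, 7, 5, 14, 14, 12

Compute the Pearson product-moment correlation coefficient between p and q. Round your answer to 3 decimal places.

n = 7, Σp = 121, Σq = 63, Σp² = 2147, Σq² = 671, Σpq = 1163
nΣpq − ΣpΣq = 8141 − 7623 = 518
nΣp² − (Σp)² = 15029 − 14641 = 388; nΣq² − (Σq)² = 4697 − 3969 = 728
r = 518 / √(388 × 728) = 518 / 531.4734 ≈ 0.975

0.975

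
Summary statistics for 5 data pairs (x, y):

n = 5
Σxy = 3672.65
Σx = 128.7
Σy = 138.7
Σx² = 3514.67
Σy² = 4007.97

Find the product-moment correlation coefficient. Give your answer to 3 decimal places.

0.570

r = (nΣxy − ΣxΣy) / √[(nΣx² − (Σx)²)(nΣy² − (Σy)²)]
Numerator: 5×3672.65 − 128.7×138.7 = 512.56
Denominator: √[(17573.35 − 16563.69)(20039.85 − 19237.69)] = √[1009.66 × 802.16] = 899.9494
r = 512.56 / 899.9494 ≈ 0.570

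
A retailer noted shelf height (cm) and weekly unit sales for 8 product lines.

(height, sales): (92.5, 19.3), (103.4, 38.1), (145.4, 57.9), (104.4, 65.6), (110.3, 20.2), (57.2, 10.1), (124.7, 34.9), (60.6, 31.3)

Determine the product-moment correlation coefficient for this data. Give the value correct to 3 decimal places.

0.589

n = 8, Σx = 798.5, Σy = 277.4, Σx² = 85948.71, Σy² = 12187.62, Σxy = 30046.68
nΣxy − ΣxΣy = 240373.44 − 221503.9 = 18869.54
nΣx² − (Σx)² = 687589.68 − 637602.25 = 49987.43; nΣy² − (Σy)² = 97500.96 − 76950.76 = 20550.2
r = 18869.54 / √(49987.43 × 20550.2) = 18869.54 / 32050.7673 ≈ 0.589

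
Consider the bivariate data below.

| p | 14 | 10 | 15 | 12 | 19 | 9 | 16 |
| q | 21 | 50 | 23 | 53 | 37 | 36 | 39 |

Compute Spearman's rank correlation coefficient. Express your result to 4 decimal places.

Rank p: 4, 2, 5, 3, 7, 1, 6
Rank q: 1, 6, 2, 7, 4, 3, 5
d = rank(p) − rank(q): 3, -4, 3, -4, 3, -2, 1; Σd² = 64
ρ = 1 − 6Σd² / [n(n²−1)] = 1 − 6×64 / (7×48) = 1 − 384/336 ≈ -0.1429

-0.1429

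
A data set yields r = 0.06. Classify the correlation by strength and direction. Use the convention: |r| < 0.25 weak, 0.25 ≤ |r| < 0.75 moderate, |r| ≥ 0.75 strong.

r = 0.06 > 0 so the relationship is positive.
|r| = 0.06, which falls in the weak range.

weak positive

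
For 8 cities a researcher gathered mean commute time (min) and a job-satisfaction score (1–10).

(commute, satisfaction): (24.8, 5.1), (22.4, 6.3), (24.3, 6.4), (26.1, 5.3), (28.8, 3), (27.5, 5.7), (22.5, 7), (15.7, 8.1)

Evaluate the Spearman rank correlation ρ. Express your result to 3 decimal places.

-0.833

Rank commute: 5, 2, 4, 6, 8, 7, 3, 1
Rank satisfaction: 2, 5, 6, 3, 1, 4, 7, 8
d = rank(commute) − rank(satisfaction): 3, -3, -2, 3, 7, 3, -4, -7; Σd² = 154
ρ = 1 − 6Σd² / [n(n²−1)] = 1 − 6×154 / (8×63) = 1 − 924/504 ≈ -0.833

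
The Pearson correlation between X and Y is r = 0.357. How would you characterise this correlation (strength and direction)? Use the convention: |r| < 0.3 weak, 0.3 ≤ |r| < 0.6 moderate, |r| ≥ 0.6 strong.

moderate positive

r = 0.357 > 0 so the relationship is positive.
|r| = 0.357, which falls in the moderate range.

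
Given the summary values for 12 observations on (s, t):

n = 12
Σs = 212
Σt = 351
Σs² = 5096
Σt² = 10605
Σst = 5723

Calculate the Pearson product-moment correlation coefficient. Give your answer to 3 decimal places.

-0.707

r = (nΣst − ΣsΣt) / √[(nΣs² − (Σs)²)(nΣt² − (Σt)²)]
Numerator: 12×5723 − 212×351 = -5736
Denominator: √[(61152 − 44944)(127260 − 123201)] = √[16208 × 4059] = 8110.9970
r = -5736 / 8110.9970 ≈ -0.707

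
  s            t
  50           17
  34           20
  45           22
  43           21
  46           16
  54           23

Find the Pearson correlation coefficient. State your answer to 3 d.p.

0.067

n = 6, Σs = 272, Σt = 119, Σs² = 12562, Σt² = 2399, Σst = 5401
nΣst − ΣsΣt = 32406 − 32368 = 38
nΣs² − (Σs)² = 75372 − 73984 = 1388; nΣt² − (Σt)² = 14394 − 14161 = 233
r = 38 / √(1388 × 233) = 38 / 568.6862 ≈ 0.067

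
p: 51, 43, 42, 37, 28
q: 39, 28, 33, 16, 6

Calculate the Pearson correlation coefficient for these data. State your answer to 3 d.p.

0.964

n = 5, Σp = 201, Σq = 122, Σp² = 8367, Σq² = 3686, Σpq = 5339
nΣpq − ΣpΣq = 26695 − 24522 = 2173
nΣp² − (Σp)² = 41835 − 40401 = 1434; nΣq² − (Σq)² = 18430 − 14884 = 3546
r = 2173 / √(1434 × 3546) = 2173 / 2254.9865 ≈ 0.964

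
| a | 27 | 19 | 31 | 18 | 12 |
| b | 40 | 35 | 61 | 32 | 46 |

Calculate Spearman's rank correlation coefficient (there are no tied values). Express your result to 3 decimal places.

0.400

Rank a: 4, 3, 5, 2, 1
Rank b: 3, 2, 5, 1, 4
d = rank(a) − rank(b): 1, 1, 0, 1, -3; Σd² = 12
ρ = 1 − 6Σd² / [n(n²−1)] = 1 − 6×12 / (5×24) = 1 − 72/120 ≈ 0.400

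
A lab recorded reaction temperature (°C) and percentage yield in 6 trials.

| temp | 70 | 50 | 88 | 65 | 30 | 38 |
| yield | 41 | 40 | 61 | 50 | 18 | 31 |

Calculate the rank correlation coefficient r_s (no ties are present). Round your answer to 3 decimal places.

0.943

Rank temp: 5, 3, 6, 4, 1, 2
Rank yield: 4, 3, 6, 5, 1, 2
d = rank(temp) − rank(yield): 1, 0, 0, -1, 0, 0; Σd² = 2
ρ = 1 − 6Σd² / [n(n²−1)] = 1 − 6×2 / (6×35) = 1 − 12/210 ≈ 0.943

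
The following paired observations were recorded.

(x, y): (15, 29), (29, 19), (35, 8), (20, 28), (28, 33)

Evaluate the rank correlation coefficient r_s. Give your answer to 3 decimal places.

Rank x: 1, 4, 5, 2, 3
Rank y: 4, 2, 1, 3, 5
d = rank(x) − rank(y): -3, 2, 4, -1, -2; Σd² = 34
ρ = 1 − 6Σd² / [n(n²−1)] = 1 − 6×34 / (5×24) = 1 − 204/120 ≈ -0.700

-0.700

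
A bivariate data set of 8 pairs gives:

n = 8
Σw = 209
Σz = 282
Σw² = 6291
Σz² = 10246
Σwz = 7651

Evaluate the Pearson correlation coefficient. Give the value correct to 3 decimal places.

r = (nΣwz − ΣwΣz) / √[(nΣw² − (Σw)²)(nΣz² − (Σz)²)]
Numerator: 8×7651 − 209×282 = 2270
Denominator: √[(50328 − 43681)(81968 − 79524)] = √[6647 × 2444] = 4030.5419
r = 2270 / 4030.5419 ≈ 0.563

0.563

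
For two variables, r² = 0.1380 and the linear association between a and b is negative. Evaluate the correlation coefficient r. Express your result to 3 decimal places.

|r| = √0.1380 = 0.371
The association is negative, so r = −0.371.

-0.371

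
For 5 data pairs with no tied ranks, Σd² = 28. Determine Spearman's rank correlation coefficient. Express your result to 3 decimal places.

ρ = 1 − 6Σd² / [n(n²−1)] = 1 − 6×28 / (5×24)
  = 1 − 168/120 = 1 − 1.4000 ≈ -0.400

-0.400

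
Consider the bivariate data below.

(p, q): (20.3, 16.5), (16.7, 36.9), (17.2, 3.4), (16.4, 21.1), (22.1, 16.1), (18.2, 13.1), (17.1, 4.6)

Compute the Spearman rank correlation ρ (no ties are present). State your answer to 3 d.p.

-0.321

Rank p: 6, 2, 4, 1, 7, 5, 3
Rank q: 5, 7, 1, 6, 4, 3, 2
d = rank(p) − rank(q): 1, -5, 3, -5, 3, 2, 1; Σd² = 74
ρ = 1 − 6Σd² / [n(n²−1)] = 1 − 6×74 / (7×48) = 1 − 444/336 ≈ -0.321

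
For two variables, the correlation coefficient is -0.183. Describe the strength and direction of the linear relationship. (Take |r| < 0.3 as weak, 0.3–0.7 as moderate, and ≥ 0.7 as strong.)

r = -0.183 < 0 so the relationship is negative.
|r| = 0.183, which falls in the weak range.

weak negative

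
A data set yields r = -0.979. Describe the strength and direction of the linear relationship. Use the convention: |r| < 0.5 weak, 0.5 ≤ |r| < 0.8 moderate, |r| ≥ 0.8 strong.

r = -0.979 < 0 so the relationship is negative.
|r| = 0.979, which falls in the strong range.

strong negative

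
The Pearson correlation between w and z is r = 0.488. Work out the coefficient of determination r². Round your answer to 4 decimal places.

r² = (0.488)² = 0.2381

0.2381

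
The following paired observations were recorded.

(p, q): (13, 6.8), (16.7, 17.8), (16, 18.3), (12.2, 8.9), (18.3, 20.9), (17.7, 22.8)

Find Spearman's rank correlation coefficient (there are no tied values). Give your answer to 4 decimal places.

Rank p: 2, 4, 3, 1, 6, 5
Rank q: 1, 3, 4, 2, 5, 6
d = rank(p) − rank(q): 1, 1, -1, -1, 1, -1; Σd² = 6
ρ = 1 − 6Σd² / [n(n²−1)] = 1 − 6×6 / (6×35) = 1 − 36/210 ≈ 0.8286

0.8286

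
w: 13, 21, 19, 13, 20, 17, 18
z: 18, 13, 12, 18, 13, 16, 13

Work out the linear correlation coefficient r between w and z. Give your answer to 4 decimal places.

n = 7, Σw = 121, Σz = 103, Σw² = 2153, Σz² = 1555, Σwz = 1735
nΣwz − ΣwΣz = 12145 − 12463 = -318
nΣw² − (Σw)² = 15071 − 14641 = 430; nΣz² − (Σz)² = 10885 − 10609 = 276
r = -318 / √(430 × 276) = -318 / 344.4996 ≈ -0.9231

-0.9231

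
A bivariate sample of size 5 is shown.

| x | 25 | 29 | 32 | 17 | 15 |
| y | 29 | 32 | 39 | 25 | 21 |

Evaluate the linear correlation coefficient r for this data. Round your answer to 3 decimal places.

n = 5, Σx = 118, Σy = 146, Σx² = 3004, Σy² = 4452, Σxy = 3641
nΣxy − ΣxΣy = 18205 − 17228 = 977
nΣx² − (Σx)² = 15020 − 13924 = 1096; nΣy² − (Σy)² = 22260 − 21316 = 944
r = 977 / √(1096 × 944) = 977 / 1017.1647 ≈ 0.961

0.961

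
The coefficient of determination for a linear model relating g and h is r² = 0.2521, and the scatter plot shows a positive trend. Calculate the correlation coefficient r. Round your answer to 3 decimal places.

0.502

|r| = √0.2521 = 0.502
The association is positive, so r = 0.502.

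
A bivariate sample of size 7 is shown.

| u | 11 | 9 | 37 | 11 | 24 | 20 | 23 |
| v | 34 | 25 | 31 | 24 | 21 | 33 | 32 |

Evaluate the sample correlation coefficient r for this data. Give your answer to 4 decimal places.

0.1728

n = 7, Σu = 135, Σv = 200, Σu² = 3197, Σv² = 5872, Σuv = 3910
nΣuv − ΣuΣv = 27370 − 27000 = 370
nΣu² − (Σu)² = 22379 − 18225 = 4154; nΣv² − (Σv)² = 41104 − 40000 = 1104
r = 370 / √(4154 × 1104) = 370 / 2141.4985 ≈ 0.1728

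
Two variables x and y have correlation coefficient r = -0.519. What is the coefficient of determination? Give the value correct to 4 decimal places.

r² = (-0.519)² = 0.2694

0.2694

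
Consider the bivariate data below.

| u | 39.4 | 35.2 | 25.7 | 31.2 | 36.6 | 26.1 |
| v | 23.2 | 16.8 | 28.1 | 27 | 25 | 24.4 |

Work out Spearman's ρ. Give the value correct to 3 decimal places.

Rank u: 6, 4, 1, 3, 5, 2
Rank v: 2, 1, 6, 5, 4, 3
d = rank(u) − rank(v): 4, 3, -5, -2, 1, -1; Σd² = 56
ρ = 1 − 6Σd² / [n(n²−1)] = 1 − 6×56 / (6×35) = 1 − 336/210 ≈ -0.600

-0.600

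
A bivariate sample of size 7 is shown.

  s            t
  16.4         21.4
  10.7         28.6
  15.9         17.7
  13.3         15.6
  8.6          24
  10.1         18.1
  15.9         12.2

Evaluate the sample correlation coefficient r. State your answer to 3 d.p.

n = 7, Σs = 90.9, Σt = 137.6, Σs² = 1241.93, Σt² = 2885.02, Σst = 1729.08
nΣst − ΣsΣt = 12103.56 − 12507.84 = -404.28
nΣs² − (Σs)² = 8693.51 − 8262.81 = 430.7; nΣt² − (Σt)² = 20195.14 − 18933.76 = 1261.38
r = -404.28 / √(430.7 × 1261.38) = -404.28 / 737.0728 ≈ -0.548

-0.548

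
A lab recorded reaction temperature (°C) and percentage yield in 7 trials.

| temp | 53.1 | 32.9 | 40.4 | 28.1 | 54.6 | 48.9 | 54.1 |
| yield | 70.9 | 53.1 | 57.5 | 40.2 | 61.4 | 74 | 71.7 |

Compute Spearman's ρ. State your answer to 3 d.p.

0.679

Rank temp: 5, 2, 3, 1, 7, 4, 6
Rank yield: 5, 2, 3, 1, 4, 7, 6
d = rank(temp) − rank(yield): 0, 0, 0, 0, 3, -3, 0; Σd² = 18
ρ = 1 − 6Σd² / [n(n²−1)] = 1 − 6×18 / (7×48) = 1 − 108/336 ≈ 0.679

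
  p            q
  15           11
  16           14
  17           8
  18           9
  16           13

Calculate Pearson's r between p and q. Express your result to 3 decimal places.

n = 5, Σp = 82, Σq = 55, Σp² = 1350, Σq² = 631, Σpq = 895
nΣpq − ΣpΣq = 4475 − 4510 = -35
nΣp² − (Σp)² = 6750 − 6724 = 26; nΣq² − (Σq)² = 3155 − 3025 = 130
r = -35 / √(26 × 130) = -35 / 58.1378 ≈ -0.602

-0.602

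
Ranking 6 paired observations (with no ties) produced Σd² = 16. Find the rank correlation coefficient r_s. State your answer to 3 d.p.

ρ = 1 − 6Σd² / [n(n²−1)] = 1 − 6×16 / (6×35)
  = 1 − 96/210 = 1 − 0.4571 ≈ 0.543

0.543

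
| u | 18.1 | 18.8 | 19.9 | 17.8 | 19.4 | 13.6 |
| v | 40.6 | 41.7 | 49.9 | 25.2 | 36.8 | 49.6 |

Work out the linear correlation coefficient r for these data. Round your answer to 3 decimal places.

n = 6, Σu = 107.6, Σv = 243.8, Σu² = 1955.22, Σv² = 10326.7, Σuv = 4348.87
nΣuv − ΣuΣv = 26093.22 − 26232.88 = -139.66
nΣu² − (Σu)² = 11731.32 − 11577.76 = 153.56; nΣv² − (Σv)² = 61960.2 − 59438.44 = 2521.76
r = -139.66 / √(153.56 × 2521.76) = -139.66 / 622.2873 ≈ -0.224

-0.224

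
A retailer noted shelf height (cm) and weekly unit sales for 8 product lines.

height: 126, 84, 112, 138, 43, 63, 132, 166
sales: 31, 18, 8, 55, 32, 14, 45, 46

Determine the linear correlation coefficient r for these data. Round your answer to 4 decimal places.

0.5830

n = 8, Σx = 864, Σy = 249, Σx² = 105318, Σy² = 9735, Σxy = 29738
nΣxy − ΣxΣy = 237904 − 215136 = 22768
nΣx² − (Σx)² = 842544 − 746496 = 96048; nΣy² − (Σy)² = 77880 − 62001 = 15879
r = 22768 / √(96048 × 15879) = 22768 / 39053.1201 ≈ 0.5830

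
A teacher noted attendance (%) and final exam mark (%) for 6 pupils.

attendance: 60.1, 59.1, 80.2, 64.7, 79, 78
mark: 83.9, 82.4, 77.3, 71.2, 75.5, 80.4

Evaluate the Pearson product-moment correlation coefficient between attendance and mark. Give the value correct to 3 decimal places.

-0.346

n = 6, Σx = 421.1, Σy = 470.7, Σx² = 30047.95, Σy² = 37038.11, Σxy = 32954.03
nΣxy − ΣxΣy = 197724.18 − 198211.77 = -487.59
nΣx² − (Σx)² = 180287.7 − 177325.21 = 2962.49; nΣy² − (Σy)² = 222228.66 − 221558.49 = 670.17
r = -487.59 / √(2962.49 × 670.17) = -487.59 / 1409.0323 ≈ -0.346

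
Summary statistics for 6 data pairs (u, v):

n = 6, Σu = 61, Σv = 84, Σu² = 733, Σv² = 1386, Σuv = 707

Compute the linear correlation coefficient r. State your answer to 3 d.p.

r = (nΣuv − ΣuΣv) / √[(nΣu² − (Σu)²)(nΣv² − (Σv)²)]
Numerator: 6×707 − 61×84 = -882
Denominator: √[(4398 − 3721)(8316 − 7056)] = √[677 × 1260] = 923.5908
r = -882 / 923.5908 ≈ -0.955

-0.955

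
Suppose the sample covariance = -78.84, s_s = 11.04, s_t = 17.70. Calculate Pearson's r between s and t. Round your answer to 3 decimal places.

-0.403

r = Cov(s,t) / (s_s · s_t) = -78.84 / (11.04 × 17.70)
  = -78.84 / 195.4080 ≈ -0.403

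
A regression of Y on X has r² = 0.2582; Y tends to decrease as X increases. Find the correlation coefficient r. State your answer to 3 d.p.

-0.508

|r| = √0.2582 = 0.508
The association is negative, so r = −0.508.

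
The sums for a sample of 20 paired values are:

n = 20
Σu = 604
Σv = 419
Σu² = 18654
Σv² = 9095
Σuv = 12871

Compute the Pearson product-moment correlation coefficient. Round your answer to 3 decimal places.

r = (nΣuv − ΣuΣv) / √[(nΣu² − (Σu)²)(nΣv² − (Σv)²)]
Numerator: 20×12871 − 604×419 = 4344
Denominator: √[(373080 − 364816)(181900 − 175561)] = √[8264 × 6339] = 7237.7825
r = 4344 / 7237.7825 ≈ 0.600

0.600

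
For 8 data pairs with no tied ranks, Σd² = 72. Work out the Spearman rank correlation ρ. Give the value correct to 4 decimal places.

0.1429

ρ = 1 − 6Σd² / [n(n²−1)] = 1 − 6×72 / (8×63)
  = 1 − 432/504 = 1 − 0.85714 ≈ 0.1429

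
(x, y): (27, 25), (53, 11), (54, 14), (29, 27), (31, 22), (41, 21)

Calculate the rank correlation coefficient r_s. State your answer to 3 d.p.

-0.886

Rank x: 1, 5, 6, 2, 3, 4
Rank y: 5, 1, 2, 6, 4, 3
d = rank(x) − rank(y): -4, 4, 4, -4, -1, 1; Σd² = 66
ρ = 1 − 6Σd² / [n(n²−1)] = 1 − 6×66 / (6×35) = 1 − 396/210 ≈ -0.886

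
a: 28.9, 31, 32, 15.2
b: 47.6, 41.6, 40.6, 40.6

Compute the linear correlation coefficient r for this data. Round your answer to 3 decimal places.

n = 4, Σa = 107.1, Σb = 170.4, Σa² = 3051.25, Σb² = 7293.04, Σab = 4581.56
nΣab − ΣaΣb = 18326.24 − 18249.84 = 76.4
nΣa² − (Σa)² = 12205 − 11470.41 = 734.59; nΣb² − (Σb)² = 29172.16 − 29036.16 = 136
r = 76.4 / √(734.59 × 136) = 76.4 / 316.0763 ≈ 0.242

0.242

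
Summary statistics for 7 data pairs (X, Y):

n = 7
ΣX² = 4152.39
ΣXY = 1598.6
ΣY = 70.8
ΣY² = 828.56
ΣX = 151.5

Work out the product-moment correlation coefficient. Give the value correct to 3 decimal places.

0.211

r = (nΣXY − ΣXΣY) / √[(nΣX² − (ΣX)²)(nΣY² − (ΣY)²)]
Numerator: 7×1598.6 − 151.5×70.8 = 464
Denominator: √[(29066.73 − 22952.25)(5799.92 − 5012.64)] = √[6114.48 × 787.28] = 2194.0392
r = 464 / 2194.0392 ≈ 0.211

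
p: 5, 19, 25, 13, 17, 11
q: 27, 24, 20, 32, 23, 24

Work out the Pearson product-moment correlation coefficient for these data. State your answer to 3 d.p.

-0.620

n = 6, Σp = 90, Σq = 150, Σp² = 1590, Σq² = 3834, Σpq = 2162
nΣpq − ΣpΣq = 12972 − 13500 = -528
nΣp² − (Σp)² = 9540 − 8100 = 1440; nΣq² − (Σq)² = 23004 − 22500 = 504
r = -528 / √(1440 × 504) = -528 / 851.9155 ≈ -0.620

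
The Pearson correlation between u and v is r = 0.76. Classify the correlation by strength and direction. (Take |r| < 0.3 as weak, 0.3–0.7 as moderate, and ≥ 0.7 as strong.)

r = 0.76 > 0 so the relationship is positive.
|r| = 0.76, which falls in the strong range.

strong positive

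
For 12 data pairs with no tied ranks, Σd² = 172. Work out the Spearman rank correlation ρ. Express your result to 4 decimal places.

0.3986

ρ = 1 − 6Σd² / [n(n²−1)] = 1 − 6×172 / (12×143)
  = 1 − 1032/1716 = 1 − 0.60140 ≈ 0.3986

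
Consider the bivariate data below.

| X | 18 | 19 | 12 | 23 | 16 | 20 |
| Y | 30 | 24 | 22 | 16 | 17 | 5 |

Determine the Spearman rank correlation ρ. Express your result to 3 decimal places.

Rank X: 3, 4, 1, 6, 2, 5
Rank Y: 6, 5, 4, 2, 3, 1
d = rank(X) − rank(Y): -3, -1, -3, 4, -1, 4; Σd² = 52
ρ = 1 − 6Σd² / [n(n²−1)] = 1 − 6×52 / (6×35) = 1 − 312/210 ≈ -0.486

-0.486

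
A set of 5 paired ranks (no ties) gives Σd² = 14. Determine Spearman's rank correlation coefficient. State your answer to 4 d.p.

ρ = 1 − 6Σd² / [n(n²−1)] = 1 − 6×14 / (5×24)
  = 1 − 84/120 = 1 − 0.70000 ≈ 0.3000

0.3000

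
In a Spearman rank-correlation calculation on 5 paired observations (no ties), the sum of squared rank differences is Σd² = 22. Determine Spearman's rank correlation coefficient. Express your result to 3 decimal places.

ρ = 1 − 6Σd² / [n(n²−1)] = 1 − 6×22 / (5×24)
  = 1 − 132/120 = 1 − 1.1000 ≈ -0.100

-0.100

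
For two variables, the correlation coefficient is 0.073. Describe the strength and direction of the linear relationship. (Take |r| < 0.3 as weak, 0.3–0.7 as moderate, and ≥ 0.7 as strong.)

weak positive

r = 0.073 > 0 so the relationship is positive.
|r| = 0.073, which falls in the weak range.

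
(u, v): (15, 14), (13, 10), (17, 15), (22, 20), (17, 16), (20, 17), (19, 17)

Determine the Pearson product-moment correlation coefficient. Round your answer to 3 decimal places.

0.965

n = 7, Σu = 123, Σv = 109, Σu² = 2217, Σv² = 1755, Σuv = 1970
nΣuv − ΣuΣv = 13790 − 13407 = 383
nΣu² − (Σu)² = 15519 − 15129 = 390; nΣv² − (Σv)² = 12285 − 11881 = 404
r = 383 / √(390 × 404) = 383 / 396.9383 ≈ 0.965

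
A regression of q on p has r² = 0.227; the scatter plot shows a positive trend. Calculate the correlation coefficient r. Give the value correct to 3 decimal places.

0.476

|r| = √0.227 = 0.476
The association is positive, so r = 0.476.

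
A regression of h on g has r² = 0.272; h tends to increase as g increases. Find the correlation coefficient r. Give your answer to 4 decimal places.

0.5215

|r| = √0.272 = 0.5215
The association is positive, so r = 0.5215.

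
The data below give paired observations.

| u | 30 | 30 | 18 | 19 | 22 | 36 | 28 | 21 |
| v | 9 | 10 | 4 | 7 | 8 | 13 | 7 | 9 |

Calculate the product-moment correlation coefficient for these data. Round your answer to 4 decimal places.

0.8133

n = 8, Σu = 204, Σv = 67, Σu² = 5490, Σv² = 609, Σuv = 1804
nΣuv − ΣuΣv = 14432 − 13668 = 764
nΣu² − (Σu)² = 43920 − 41616 = 2304; nΣv² − (Σv)² = 4872 − 4489 = 383
r = 764 / √(2304 × 383) = 764 / 939.3785 ≈ 0.8133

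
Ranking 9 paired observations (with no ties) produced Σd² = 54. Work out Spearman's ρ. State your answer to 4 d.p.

0.5500

ρ = 1 − 6Σd² / [n(n²−1)] = 1 − 6×54 / (9×80)
  = 1 − 324/720 = 1 − 0.45000 ≈ 0.5500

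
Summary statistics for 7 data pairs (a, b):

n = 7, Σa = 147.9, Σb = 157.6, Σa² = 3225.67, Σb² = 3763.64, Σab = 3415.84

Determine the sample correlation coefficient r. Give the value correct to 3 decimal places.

r = (nΣab − ΣaΣb) / √[(nΣa² − (Σa)²)(nΣb² − (Σb)²)]
Numerator: 7×3415.84 − 147.9×157.6 = 601.84
Denominator: √[(22579.69 − 21874.41)(26345.48 − 24837.76)] = √[705.28 × 1507.72] = 1031.1958
r = 601.84 / 1031.1958 ≈ 0.584

0.584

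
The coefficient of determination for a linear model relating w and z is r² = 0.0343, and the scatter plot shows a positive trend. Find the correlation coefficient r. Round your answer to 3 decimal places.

0.185

|r| = √0.0343 = 0.185
The association is positive, so r = 0.185.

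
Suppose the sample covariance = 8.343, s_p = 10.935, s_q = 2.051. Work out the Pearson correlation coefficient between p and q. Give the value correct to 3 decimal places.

r = Cov(p,q) / (s_p · s_q) = 8.343 / (10.935 × 2.051)
  = 8.343 / 22.4277 ≈ 0.372

0.372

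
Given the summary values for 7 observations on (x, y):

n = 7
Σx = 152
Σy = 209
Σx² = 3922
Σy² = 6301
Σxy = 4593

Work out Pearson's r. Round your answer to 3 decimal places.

r = (nΣxy − ΣxΣy) / √[(nΣx² − (Σx)²)(nΣy² − (Σy)²)]
Numerator: 7×4593 − 152×209 = 383
Denominator: √[(27454 − 23104)(44107 − 43681)] = √[4350 × 426] = 1361.2862
r = 383 / 1361.2862 ≈ 0.281

0.281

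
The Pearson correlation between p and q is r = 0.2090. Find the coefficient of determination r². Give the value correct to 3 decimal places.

r² = (0.2090)² = 0.044

0.044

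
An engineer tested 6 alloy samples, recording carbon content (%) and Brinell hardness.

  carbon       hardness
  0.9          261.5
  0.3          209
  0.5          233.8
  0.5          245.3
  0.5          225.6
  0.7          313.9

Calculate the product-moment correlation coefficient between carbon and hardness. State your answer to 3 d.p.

n = 6, Σx = 3.4, Σy = 1489.1, Σx² = 2.14, Σy² = 376326.35, Σxy = 870.13
nΣxy − ΣxΣy = 5220.78 − 5062.94 = 157.84
nΣx² − (Σx)² = 12.84 − 11.56 = 1.28; nΣy² − (Σy)² = 2257958.1 − 2217418.81 = 40539.29
r = 157.84 / √(1.28 × 40539.29) = 157.84 / 227.7944 ≈ 0.693

0.693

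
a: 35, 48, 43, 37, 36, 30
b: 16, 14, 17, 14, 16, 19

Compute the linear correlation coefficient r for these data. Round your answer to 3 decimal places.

-0.612

n = 6, Σa = 229, Σb = 96, Σa² = 8943, Σb² = 1554, Σab = 3627
nΣab − ΣaΣb = 21762 − 21984 = -222
nΣa² − (Σa)² = 53658 − 52441 = 1217; nΣb² − (Σb)² = 9324 − 9216 = 108
r = -222 / √(1217 × 108) = -222 / 362.5410 ≈ -0.612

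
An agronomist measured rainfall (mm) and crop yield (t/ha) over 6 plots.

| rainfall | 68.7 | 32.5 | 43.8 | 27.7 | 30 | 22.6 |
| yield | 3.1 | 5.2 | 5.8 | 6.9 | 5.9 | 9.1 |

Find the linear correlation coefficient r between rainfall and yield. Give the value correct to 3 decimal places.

-0.855

n = 6, Σx = 225.3, Σy = 36, Σx² = 9872.43, Σy² = 235.52, Σxy = 1209.8
nΣxy − ΣxΣy = 7258.8 − 8110.8 = -852
nΣx² − (Σx)² = 59234.58 − 50760.09 = 8474.49; nΣy² − (Σy)² = 1413.12 − 1296 = 117.12
r = -852 / √(8474.49 × 117.12) = -852 / 996.2591 ≈ -0.855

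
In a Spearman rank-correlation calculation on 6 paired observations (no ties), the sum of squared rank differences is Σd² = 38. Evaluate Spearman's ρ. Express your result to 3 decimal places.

-0.086

ρ = 1 − 6Σd² / [n(n²−1)] = 1 − 6×38 / (6×35)
  = 1 − 228/210 = 1 − 1.0857 ≈ -0.086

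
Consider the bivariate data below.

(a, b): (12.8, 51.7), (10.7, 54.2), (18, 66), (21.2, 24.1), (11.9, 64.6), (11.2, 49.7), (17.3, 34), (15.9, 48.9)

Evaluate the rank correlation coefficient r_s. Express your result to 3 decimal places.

-0.381

Rank a: 4, 1, 7, 8, 3, 2, 6, 5
Rank b: 5, 6, 8, 1, 7, 4, 2, 3
d = rank(a) − rank(b): -1, -5, -1, 7, -4, -2, 4, 2; Σd² = 116
ρ = 1 − 6Σd² / [n(n²−1)] = 1 − 6×116 / (8×63) = 1 − 696/504 ≈ -0.381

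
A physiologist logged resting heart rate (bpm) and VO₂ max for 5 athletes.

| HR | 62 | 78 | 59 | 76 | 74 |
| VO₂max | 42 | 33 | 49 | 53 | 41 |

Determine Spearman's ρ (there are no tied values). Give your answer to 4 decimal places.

Rank HR: 2, 5, 1, 4, 3
Rank VO₂max: 3, 1, 4, 5, 2
d = rank(HR) − rank(VO₂max): -1, 4, -3, -1, 1; Σd² = 28
ρ = 1 − 6Σd² / [n(n²−1)] = 1 − 6×28 / (5×24) = 1 − 168/120 ≈ -0.4000

-0.4000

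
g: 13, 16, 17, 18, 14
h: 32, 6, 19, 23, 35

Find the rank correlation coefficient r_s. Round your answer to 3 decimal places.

Rank g: 1, 3, 4, 5, 2
Rank h: 4, 1, 2, 3, 5
d = rank(g) − rank(h): -3, 2, 2, 2, -3; Σd² = 30
ρ = 1 − 6Σd² / [n(n²−1)] = 1 − 6×30 / (5×24) = 1 − 180/120 ≈ -0.500

-0.500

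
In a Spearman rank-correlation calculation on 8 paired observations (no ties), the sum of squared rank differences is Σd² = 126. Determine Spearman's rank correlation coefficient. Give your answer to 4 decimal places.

ρ = 1 − 6Σd² / [n(n²−1)] = 1 − 6×126 / (8×63)
  = 1 − 756/504 = 1 − 1.50000 ≈ -0.5000

-0.5000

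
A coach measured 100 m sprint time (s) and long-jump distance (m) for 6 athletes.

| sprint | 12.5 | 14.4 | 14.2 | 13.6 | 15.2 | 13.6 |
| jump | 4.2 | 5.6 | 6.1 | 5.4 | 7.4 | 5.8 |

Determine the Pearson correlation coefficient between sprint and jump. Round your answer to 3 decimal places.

n = 6, Σx = 83.5, Σy = 34.5, Σx² = 1166.21, Σy² = 203.77, Σxy = 484.56
nΣxy − ΣxΣy = 2907.36 − 2880.75 = 26.61
nΣx² − (Σx)² = 6997.26 − 6972.25 = 25.01; nΣy² − (Σy)² = 1222.62 − 1190.25 = 32.37
r = 26.61 / √(25.01 × 32.37) = 26.61 / 28.4530 ≈ 0.935

0.935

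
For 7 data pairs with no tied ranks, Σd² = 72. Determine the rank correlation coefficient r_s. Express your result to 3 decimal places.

-0.286

ρ = 1 − 6Σd² / [n(n²−1)] = 1 − 6×72 / (7×48)
  = 1 − 432/336 = 1 − 1.2857 ≈ -0.286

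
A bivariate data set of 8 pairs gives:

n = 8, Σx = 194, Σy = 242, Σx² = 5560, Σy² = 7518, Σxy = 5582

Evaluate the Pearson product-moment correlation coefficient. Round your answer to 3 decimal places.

-0.697

r = (nΣxy − ΣxΣy) / √[(nΣx² − (Σx)²)(nΣy² − (Σy)²)]
Numerator: 8×5582 − 194×242 = -2292
Denominator: √[(44480 − 37636)(60144 − 58564)] = √[6844 × 1580] = 3288.3917
r = -2292 / 3288.3917 ≈ -0.697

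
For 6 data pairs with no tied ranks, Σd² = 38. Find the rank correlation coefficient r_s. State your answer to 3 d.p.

-0.086

ρ = 1 − 6Σd² / [n(n²−1)] = 1 − 6×38 / (6×35)
  = 1 − 228/210 = 1 − 1.0857 ≈ -0.086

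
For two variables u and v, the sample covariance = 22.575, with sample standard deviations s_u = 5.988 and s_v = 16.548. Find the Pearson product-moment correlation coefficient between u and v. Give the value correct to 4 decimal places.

0.2278

r = Cov(u,v) / (s_u · s_v) = 22.575 / (5.988 × 16.548)
  = 22.575 / 99.0894 ≈ 0.2278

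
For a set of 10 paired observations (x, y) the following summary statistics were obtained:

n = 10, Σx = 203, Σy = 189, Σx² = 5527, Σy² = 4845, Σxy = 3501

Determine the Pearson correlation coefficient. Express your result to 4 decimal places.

-0.2509

r = (nΣxy − ΣxΣy) / √[(nΣx² − (Σx)²)(nΣy² − (Σy)²)]
Numerator: 10×3501 − 203×189 = -3357
Denominator: √[(55270 − 41209)(48450 − 35721)] = √[14061 × 12729] = 13378.4330
r = -3357 / 13378.4330 ≈ -0.2509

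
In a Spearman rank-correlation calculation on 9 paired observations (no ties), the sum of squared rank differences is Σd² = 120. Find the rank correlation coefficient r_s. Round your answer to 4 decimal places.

ρ = 1 − 6Σd² / [n(n²−1)] = 1 − 6×120 / (9×80)
  = 1 − 720/720 = 1 − 1.00000 ≈ 0.0000

0.0000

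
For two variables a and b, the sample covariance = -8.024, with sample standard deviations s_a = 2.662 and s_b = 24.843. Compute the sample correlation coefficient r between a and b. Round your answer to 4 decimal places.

r = Cov(a,b) / (s_a · s_b) = -8.024 / (2.662 × 24.843)
  = -8.024 / 66.1321 ≈ -0.1213

-0.1213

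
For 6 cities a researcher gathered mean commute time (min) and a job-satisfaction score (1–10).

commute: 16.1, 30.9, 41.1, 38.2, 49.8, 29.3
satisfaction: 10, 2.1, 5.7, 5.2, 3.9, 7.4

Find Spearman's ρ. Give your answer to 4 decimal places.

-0.6000

Rank commute: 1, 3, 5, 4, 6, 2
Rank satisfaction: 6, 1, 4, 3, 2, 5
d = rank(commute) − rank(satisfaction): -5, 2, 1, 1, 4, -3; Σd² = 56
ρ = 1 − 6Σd² / [n(n²−1)] = 1 − 6×56 / (6×35) = 1 − 336/210 ≈ -0.6000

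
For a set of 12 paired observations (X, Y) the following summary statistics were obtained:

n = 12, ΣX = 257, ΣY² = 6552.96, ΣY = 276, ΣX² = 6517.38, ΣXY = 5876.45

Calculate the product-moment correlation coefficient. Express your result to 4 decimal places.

r = (nΣXY − ΣXΣY) / √[(nΣX² − (ΣX)²)(nΣY² − (ΣY)²)]
Numerator: 12×5876.45 − 257×276 = -414.6
Denominator: √[(78208.56 − 66049)(78635.52 − 76176)] = √[12159.56 × 2459.52] = 5468.7001
r = -414.6 / 5468.7001 ≈ -0.0758

-0.0758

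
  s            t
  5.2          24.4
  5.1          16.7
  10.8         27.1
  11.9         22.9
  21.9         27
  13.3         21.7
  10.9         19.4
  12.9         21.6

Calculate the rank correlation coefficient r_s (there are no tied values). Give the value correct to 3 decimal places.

Rank s: 2, 1, 3, 5, 8, 7, 4, 6
Rank t: 6, 1, 8, 5, 7, 4, 2, 3
d = rank(s) − rank(t): -4, 0, -5, 0, 1, 3, 2, 3; Σd² = 64
ρ = 1 − 6Σd² / [n(n²−1)] = 1 − 6×64 / (8×63) = 1 − 384/504 ≈ 0.238

0.238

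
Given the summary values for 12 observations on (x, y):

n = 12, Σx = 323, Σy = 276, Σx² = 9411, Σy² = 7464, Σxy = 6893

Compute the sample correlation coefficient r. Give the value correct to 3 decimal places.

-0.599

r = (nΣxy − ΣxΣy) / √[(nΣx² − (Σx)²)(nΣy² − (Σy)²)]
Numerator: 12×6893 − 323×276 = -6432
Denominator: √[(112932 − 104329)(89568 − 76176)] = √[8603 × 13392] = 10733.6562
r = -6432 / 10733.6562 ≈ -0.599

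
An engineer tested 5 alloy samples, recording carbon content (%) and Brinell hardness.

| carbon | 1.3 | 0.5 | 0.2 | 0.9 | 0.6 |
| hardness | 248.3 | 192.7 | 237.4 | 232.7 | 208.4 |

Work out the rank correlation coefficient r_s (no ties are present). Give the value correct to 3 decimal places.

0.400

Rank carbon: 5, 2, 1, 4, 3
Rank hardness: 5, 1, 4, 3, 2
d = rank(carbon) − rank(hardness): 0, 1, -3, 1, 1; Σd² = 12
ρ = 1 − 6Σd² / [n(n²−1)] = 1 − 6×12 / (5×24) = 1 − 72/120 ≈ 0.400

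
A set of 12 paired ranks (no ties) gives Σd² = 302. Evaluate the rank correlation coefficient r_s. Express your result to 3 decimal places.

-0.056

ρ = 1 − 6Σd² / [n(n²−1)] = 1 − 6×302 / (12×143)
  = 1 − 1812/1716 = 1 − 1.0559 ≈ -0.056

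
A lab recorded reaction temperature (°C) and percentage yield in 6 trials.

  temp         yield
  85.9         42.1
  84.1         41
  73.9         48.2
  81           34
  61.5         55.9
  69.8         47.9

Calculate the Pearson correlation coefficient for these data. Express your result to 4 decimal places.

-0.8456

n = 6, Σx = 456.2, Σy = 269.1, Σx² = 35128.12, Σy² = 12351.87, Σxy = 20161.74
nΣxy − ΣxΣy = 120970.44 − 122763.42 = -1792.98
nΣx² − (Σx)² = 210768.72 − 208118.44 = 2650.28; nΣy² − (Σy)² = 74111.22 − 72414.81 = 1696.41
r = -1792.98 / √(2650.28 × 1696.41) = -1792.98 / 2120.3682 ≈ -0.8456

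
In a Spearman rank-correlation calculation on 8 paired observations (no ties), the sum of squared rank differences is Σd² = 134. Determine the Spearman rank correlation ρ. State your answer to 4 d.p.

-0.5952

ρ = 1 − 6Σd² / [n(n²−1)] = 1 − 6×134 / (8×63)
  = 1 − 804/504 = 1 − 1.59524 ≈ -0.5952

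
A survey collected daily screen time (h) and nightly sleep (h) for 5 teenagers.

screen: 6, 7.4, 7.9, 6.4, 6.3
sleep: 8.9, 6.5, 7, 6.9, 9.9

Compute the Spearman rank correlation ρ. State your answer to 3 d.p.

Rank screen: 1, 4, 5, 3, 2
Rank sleep: 4, 1, 3, 2, 5
d = rank(screen) − rank(sleep): -3, 3, 2, 1, -3; Σd² = 32
ρ = 1 − 6Σd² / [n(n²−1)] = 1 − 6×32 / (5×24) = 1 − 192/120 ≈ -0.600

-0.600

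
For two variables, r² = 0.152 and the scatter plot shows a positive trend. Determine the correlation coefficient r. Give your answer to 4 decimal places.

|r| = √0.152 = 0.3899
The association is positive, so r = 0.3899.

0.3899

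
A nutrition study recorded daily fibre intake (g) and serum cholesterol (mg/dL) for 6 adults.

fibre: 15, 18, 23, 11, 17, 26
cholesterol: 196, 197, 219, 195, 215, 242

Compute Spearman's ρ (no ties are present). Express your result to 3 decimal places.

0.943

Rank fibre: 2, 4, 5, 1, 3, 6
Rank cholesterol: 2, 3, 5, 1, 4, 6
d = rank(fibre) − rank(cholesterol): 0, 1, 0, 0, -1, 0; Σd² = 2
ρ = 1 − 6Σd² / [n(n²−1)] = 1 − 6×2 / (6×35) = 1 − 12/210 ≈ 0.943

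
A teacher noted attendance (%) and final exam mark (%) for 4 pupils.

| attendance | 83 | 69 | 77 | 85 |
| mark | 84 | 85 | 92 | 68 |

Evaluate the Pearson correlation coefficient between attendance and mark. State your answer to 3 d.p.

n = 4, Σx = 314, Σy = 329, Σx² = 24804, Σy² = 27369, Σxy = 25701
nΣxy − ΣxΣy = 102804 − 103306 = -502
nΣx² − (Σx)² = 99216 − 98596 = 620; nΣy² − (Σy)² = 109476 − 108241 = 1235
r = -502 / √(620 × 1235) = -502 / 875.0429 ≈ -0.574

-0.574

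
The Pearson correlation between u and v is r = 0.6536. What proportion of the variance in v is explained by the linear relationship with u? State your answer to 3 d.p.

0.427

r² = (0.6536)² = 0.427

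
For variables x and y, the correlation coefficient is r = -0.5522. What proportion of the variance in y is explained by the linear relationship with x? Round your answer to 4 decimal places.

r² = (-0.5522)² = 0.3049

0.3049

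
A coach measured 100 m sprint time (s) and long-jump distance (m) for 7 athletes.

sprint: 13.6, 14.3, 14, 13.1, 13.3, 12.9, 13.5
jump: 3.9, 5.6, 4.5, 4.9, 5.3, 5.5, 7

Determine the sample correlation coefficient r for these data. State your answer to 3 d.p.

n = 7, Σx = 94.7, Σy = 36.7, Σx² = 1282.61, Σy² = 198.17, Σxy = 496.25
nΣxy − ΣxΣy = 3473.75 − 3475.49 = -1.74
nΣx² − (Σx)² = 8978.27 − 8968.09 = 10.18; nΣy² − (Σy)² = 1387.19 − 1346.89 = 40.3
r = -1.74 / √(10.18 × 40.3) = -1.74 / 20.2547 ≈ -0.086

-0.086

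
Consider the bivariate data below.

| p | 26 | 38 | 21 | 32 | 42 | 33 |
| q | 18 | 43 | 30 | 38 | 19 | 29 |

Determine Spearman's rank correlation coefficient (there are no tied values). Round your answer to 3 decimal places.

Rank p: 2, 5, 1, 3, 6, 4
Rank q: 1, 6, 4, 5, 2, 3
d = rank(p) − rank(q): 1, -1, -3, -2, 4, 1; Σd² = 32
ρ = 1 − 6Σd² / [n(n²−1)] = 1 − 6×32 / (6×35) = 1 − 192/210 ≈ 0.086

0.086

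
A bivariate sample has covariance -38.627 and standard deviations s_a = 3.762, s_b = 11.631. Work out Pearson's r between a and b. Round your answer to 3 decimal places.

-0.883

r = Cov(a,b) / (s_a · s_b) = -38.627 / (3.762 × 11.631)
  = -38.627 / 43.7558 ≈ -0.883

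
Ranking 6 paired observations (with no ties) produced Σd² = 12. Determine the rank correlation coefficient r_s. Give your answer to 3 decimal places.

0.657

ρ = 1 − 6Σd² / [n(n²−1)] = 1 − 6×12 / (6×35)
  = 1 − 72/210 = 1 − 0.3429 ≈ 0.657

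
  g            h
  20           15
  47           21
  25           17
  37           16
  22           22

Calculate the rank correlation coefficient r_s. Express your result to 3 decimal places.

0.300

Rank g: 1, 5, 3, 4, 2
Rank h: 1, 4, 3, 2, 5
d = rank(g) − rank(h): 0, 1, 0, 2, -3; Σd² = 14
ρ = 1 − 6Σd² / [n(n²−1)] = 1 − 6×14 / (5×24) = 1 − 84/120 ≈ 0.300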